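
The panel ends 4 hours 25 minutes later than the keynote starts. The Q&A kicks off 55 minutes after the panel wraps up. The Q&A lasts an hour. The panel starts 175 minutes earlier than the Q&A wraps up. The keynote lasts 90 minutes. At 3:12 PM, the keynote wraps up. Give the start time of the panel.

5:07 PM

The keynote starts at 3:12 PM − 90 min = 1:42 PM.
The panel ends at 1:42 PM + 265 min = 6:07 PM.
The Q&A starts at 6:07 PM + 55 min = 7:02 PM.
The Q&A ends at 7:02 PM + 60 min = 8:02 PM.
The panel starts at 8:02 PM − 175 min = 5:07 PM.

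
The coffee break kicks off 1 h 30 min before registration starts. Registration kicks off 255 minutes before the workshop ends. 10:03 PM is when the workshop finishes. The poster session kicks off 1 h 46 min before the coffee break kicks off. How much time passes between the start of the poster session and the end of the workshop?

7 hours 31 minutes

Registration starts at 10:03 PM − 255 min = 5:48 PM.
The coffee break starts at 5:48 PM − 90 min = 4:18 PM.
The poster session starts at 4:18 PM − 106 min = 2:32 PM.
From 2:32 PM to 10:03 PM is 7 hours 31 minutes.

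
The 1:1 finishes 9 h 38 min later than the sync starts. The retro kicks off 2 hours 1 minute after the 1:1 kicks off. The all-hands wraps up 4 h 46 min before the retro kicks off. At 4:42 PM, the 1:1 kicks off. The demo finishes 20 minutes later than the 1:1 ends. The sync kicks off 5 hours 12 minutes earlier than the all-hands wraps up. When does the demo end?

The retro starts at 4:42 PM + 121 min = 6:43 PM.
The all-hands ends at 6:43 PM − 286 min = 1:57 PM.
The sync starts at 1:57 PM − 312 min = 8:45 AM.
The 1:1 ends at 8:45 AM + 578 min = 6:23 PM.
The demo ends at 6:23 PM + 20 min = 6:43 PM.

6:43 PM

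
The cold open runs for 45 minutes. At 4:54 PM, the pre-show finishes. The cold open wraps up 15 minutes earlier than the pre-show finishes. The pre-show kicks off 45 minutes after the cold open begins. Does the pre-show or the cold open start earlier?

The cold open ends at 4:54 PM − 15 min = 4:39 PM.
The cold open starts at 4:39 PM − 45 min = 3:54 PM.
The pre-show starts at 3:54 PM + 45 min = 4:39 PM.
The pre-show starts at 4:39 PM and the cold open starts at 3:54 PM, so the cold open is first.

the cold open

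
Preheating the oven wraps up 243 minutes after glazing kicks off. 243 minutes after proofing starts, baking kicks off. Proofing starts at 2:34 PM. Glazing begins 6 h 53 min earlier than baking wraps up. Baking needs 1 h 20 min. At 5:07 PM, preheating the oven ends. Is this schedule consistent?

Baking starts at 2:34 PM + 243 min = 6:37 PM.
Baking ends at 6:37 PM + 80 min = 7:57 PM.
Glazing starts at 7:57 PM − 413 min = 1:04 PM.
Preheating the oven ends at 1:04 PM + 243 min = 5:07 PM.
That matches the stated 5:07 PM, so the schedule is consistent.

Yes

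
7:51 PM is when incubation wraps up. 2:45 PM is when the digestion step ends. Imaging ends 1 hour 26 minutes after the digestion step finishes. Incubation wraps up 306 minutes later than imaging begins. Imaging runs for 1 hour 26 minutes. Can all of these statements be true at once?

Yes

Imaging ends at 2:45 PM + 86 min = 4:11 PM.
Imaging starts at 4:11 PM − 86 min = 2:45 PM.
Incubation ends at 2:45 PM + 306 min = 7:51 PM.
That matches the stated 7:51 PM, so the schedule is consistent.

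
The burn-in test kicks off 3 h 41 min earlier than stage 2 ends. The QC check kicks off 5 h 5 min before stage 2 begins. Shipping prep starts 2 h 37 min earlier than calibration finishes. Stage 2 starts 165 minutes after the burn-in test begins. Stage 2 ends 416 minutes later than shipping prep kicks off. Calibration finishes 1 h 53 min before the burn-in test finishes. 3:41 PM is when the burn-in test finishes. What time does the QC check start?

Calibration ends at 3:41 PM − 113 min = 1:48 PM.
Shipping prep starts at 1:48 PM − 157 min = 11:11 AM.
Stage 2 ends at 11:11 AM + 416 min = 6:07 PM.
The burn-in test starts at 6:07 PM − 221 min = 2:26 PM.
Stage 2 starts at 2:26 PM + 165 min = 5:11 PM.
The QC check starts at 5:11 PM − 305 min = 12:06 PM.

12:06 PM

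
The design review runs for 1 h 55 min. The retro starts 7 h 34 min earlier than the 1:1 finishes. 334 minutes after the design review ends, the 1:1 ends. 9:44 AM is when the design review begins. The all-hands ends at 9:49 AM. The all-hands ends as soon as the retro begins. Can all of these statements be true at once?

No

The design review ends at 9:44 AM + 115 min = 11:39 AM.
The 1:1 ends at 11:39 AM + 334 min = 5:13 PM.
The retro starts at 5:13 PM − 454 min = 9:39 AM.
So the all-hands ends at 9:39 AM.
But the all-hands is also said to end at 9:49 AM — a 10-minute conflict.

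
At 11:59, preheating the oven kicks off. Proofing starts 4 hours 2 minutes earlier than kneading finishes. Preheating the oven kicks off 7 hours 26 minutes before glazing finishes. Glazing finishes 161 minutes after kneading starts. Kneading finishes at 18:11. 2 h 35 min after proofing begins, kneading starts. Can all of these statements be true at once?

Proofing starts at 18:11 − 242 min = 14:09.
Kneading starts at 14:09 + 155 min = 16:44.
Glazing ends at 16:44 + 161 min = 19:25.
Preheating the oven starts at 19:25 − 446 min = 11:59.
That matches the stated 11:59, so the schedule is consistent.

Yes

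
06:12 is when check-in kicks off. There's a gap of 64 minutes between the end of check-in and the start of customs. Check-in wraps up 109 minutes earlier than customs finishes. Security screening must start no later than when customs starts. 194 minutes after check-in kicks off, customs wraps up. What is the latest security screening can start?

Customs ends at 06:12 + 194 min = 09:26.
Check-in ends at 09:26 − 109 min = 07:37.
Customs starts at 07:37 + 64 min = 08:41.
Security screening is bounded by customs, so the latest it can start is 08:41.

08:41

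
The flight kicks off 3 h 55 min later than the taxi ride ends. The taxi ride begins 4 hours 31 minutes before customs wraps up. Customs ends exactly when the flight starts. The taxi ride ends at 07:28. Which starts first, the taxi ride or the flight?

the taxi ride

The flight starts at 07:28 + 235 min = 11:23.
So customs ends at 11:23.
The taxi ride starts at 11:23 − 271 min = 06:52.
The taxi ride starts at 06:52 and the flight starts at 11:23, so the taxi ride is first.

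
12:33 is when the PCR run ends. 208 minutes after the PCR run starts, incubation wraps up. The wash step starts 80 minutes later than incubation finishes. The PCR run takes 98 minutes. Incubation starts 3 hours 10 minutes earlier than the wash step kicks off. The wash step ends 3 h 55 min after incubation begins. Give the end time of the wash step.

The PCR run starts at 12:33 − 98 min = 10:55.
Incubation ends at 10:55 + 208 min = 14:23.
The wash step starts at 14:23 + 80 min = 15:43.
Incubation starts at 15:43 − 190 min = 12:33.
The wash step ends at 12:33 + 235 min = 16:28.

16:28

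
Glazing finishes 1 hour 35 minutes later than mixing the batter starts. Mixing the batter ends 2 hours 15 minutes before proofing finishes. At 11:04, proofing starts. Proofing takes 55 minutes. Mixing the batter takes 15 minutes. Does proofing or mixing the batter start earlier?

mixing the batter

Proofing ends at 11:04 + 55 min = 11:59.
Mixing the batter ends at 11:59 − 135 min = 09:44.
Mixing the batter starts at 09:44 − 15 min = 09:29.
Proofing starts at 11:04 and mixing the batter starts at 09:29, so mixing the batter is first.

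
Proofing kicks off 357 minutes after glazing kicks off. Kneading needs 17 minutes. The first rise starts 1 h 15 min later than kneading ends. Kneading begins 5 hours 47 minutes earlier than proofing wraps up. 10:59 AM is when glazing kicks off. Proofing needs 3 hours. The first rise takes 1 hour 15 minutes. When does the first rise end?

4:56 PM

Proofing starts at 10:59 AM + 357 min = 4:56 PM.
Proofing ends at 4:56 PM + 180 min = 7:56 PM.
Kneading starts at 7:56 PM − 347 min = 2:09 PM.
Kneading ends at 2:09 PM + 17 min = 2:26 PM.
The first rise starts at 2:26 PM + 75 min = 3:41 PM.
The first rise ends at 3:41 PM + 75 min = 4:56 PM.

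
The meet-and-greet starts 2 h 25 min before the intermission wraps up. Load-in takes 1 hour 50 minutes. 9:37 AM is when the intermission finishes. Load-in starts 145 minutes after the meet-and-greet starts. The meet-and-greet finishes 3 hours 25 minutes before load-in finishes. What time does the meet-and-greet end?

8:02 AM

The meet-and-greet starts at 9:37 AM − 145 min = 7:12 AM.
Load-in starts at 7:12 AM + 145 min = 9:37 AM.
Load-in ends at 9:37 AM + 110 min = 11:27 AM.
The meet-and-greet ends at 11:27 AM − 205 min = 8:02 AM.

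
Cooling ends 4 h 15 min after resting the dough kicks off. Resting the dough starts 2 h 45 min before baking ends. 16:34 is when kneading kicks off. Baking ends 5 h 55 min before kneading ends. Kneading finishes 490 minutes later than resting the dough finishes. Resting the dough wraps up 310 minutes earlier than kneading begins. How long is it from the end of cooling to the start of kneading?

Resting the dough ends at 16:34 − 310 min = 11:24.
Kneading ends at 11:24 + 490 min = 19:34.
Baking ends at 19:34 − 355 min = 13:39.
Resting the dough starts at 13:39 − 165 min = 10:54.
Cooling ends at 10:54 + 255 min = 15:09.
From 15:09 to 16:34 is 85 minutes.

85 minutes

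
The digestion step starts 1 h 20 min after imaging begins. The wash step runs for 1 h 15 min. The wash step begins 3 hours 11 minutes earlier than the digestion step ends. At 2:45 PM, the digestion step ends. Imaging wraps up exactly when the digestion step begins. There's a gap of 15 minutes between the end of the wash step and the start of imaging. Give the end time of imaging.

The wash step starts at 2:45 PM − 191 min = 11:34 AM.
The wash step ends at 11:34 AM + 75 min = 12:49 PM.
Imaging starts at 12:49 PM + 15 min = 1:04 PM.
The digestion step starts at 1:04 PM + 80 min = 2:24 PM.
So imaging ends at 2:24 PM.

2:24 PM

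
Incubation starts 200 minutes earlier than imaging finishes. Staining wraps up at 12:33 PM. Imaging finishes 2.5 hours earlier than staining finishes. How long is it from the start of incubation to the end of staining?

Imaging ends at 12:33 PM − 150 min = 10:03 AM.
Incubation starts at 10:03 AM − 200 min = 6:43 AM.
From 6:43 AM to 12:33 PM is 5 h 50 min.

5 h 50 min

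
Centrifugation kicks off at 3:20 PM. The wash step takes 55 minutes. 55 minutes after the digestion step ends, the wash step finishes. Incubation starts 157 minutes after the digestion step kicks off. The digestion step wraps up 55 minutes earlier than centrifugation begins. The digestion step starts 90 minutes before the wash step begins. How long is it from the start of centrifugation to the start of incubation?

12 minutes

The digestion step ends at 3:20 PM − 55 min = 2:25 PM.
The wash step ends at 2:25 PM + 55 min = 3:20 PM.
The wash step starts at 3:20 PM − 55 min = 2:25 PM.
The digestion step starts at 2:25 PM − 90 min = 12:55 PM.
Incubation starts at 12:55 PM + 157 min = 3:32 PM.
From 3:20 PM to 3:32 PM is 12 minutes.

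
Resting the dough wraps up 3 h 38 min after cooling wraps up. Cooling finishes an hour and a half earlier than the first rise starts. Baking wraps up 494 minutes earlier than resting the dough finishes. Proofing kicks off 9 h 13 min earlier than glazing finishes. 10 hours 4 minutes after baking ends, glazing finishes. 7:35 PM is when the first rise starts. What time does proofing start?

Cooling ends at 7:35 PM − 90 min = 6:05 PM.
Resting the dough ends at 6:05 PM + 218 min = 9:43 PM.
Baking ends at 9:43 PM − 494 min = 1:29 PM.
Glazing ends at 1:29 PM + 604 min = 11:33 PM.
Proofing starts at 11:33 PM − 553 min = 2:20 PM.

2:20 PM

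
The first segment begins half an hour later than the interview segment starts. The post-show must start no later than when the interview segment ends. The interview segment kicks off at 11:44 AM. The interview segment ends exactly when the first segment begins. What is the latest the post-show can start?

12:14 PM

The first segment starts at 11:44 AM + 30 min = 12:14 PM.
So the interview segment ends at 12:14 PM.
The post-show is bounded by the interview segment, so the latest it can start is 12:14 PM.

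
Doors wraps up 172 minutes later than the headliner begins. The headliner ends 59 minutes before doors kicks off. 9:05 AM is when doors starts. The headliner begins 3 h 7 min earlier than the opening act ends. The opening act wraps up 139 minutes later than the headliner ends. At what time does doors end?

The headliner ends at 9:05 AM − 59 min = 8:06 AM.
The opening act ends at 8:06 AM + 139 min = 10:25 AM.
The headliner starts at 10:25 AM − 187 min = 7:18 AM.
Doors ends at 7:18 AM + 172 min = 10:10 AM.

10:10 AM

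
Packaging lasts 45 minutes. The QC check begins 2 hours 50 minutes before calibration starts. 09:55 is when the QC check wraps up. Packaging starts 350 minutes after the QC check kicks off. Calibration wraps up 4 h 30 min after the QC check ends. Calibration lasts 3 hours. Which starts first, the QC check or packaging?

Calibration ends at 09:55 + 270 min = 14:25.
Calibration starts at 14:25 − 180 min = 11:25.
The QC check starts at 11:25 − 170 min = 08:35.
Packaging starts at 08:35 + 350 min = 14:25.
The QC check starts at 08:35 and packaging starts at 14:25, so the QC check is first.

the QC check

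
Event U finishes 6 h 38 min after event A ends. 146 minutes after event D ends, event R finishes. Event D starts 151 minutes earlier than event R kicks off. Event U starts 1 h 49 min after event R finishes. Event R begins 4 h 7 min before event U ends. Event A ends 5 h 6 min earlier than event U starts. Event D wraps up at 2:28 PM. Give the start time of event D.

1:37 PM

Event R ends at 2:28 PM + 146 min = 4:54 PM.
Event U starts at 4:54 PM + 109 min = 6:43 PM.
Event A ends at 6:43 PM − 306 min = 1:37 PM.
Event U ends at 1:37 PM + 398 min = 8:15 PM.
Event R starts at 8:15 PM − 247 min = 4:08 PM.
Event D starts at 4:08 PM − 151 min = 1:37 PM.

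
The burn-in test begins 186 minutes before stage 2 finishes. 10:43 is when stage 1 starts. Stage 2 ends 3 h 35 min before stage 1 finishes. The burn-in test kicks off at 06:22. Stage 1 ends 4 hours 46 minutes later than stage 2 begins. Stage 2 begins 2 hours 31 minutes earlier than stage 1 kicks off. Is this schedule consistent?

Stage 2 starts at 10:43 − 151 min = 08:12.
Stage 1 ends at 08:12 + 286 min = 12:58.
Stage 2 ends at 12:58 − 215 min = 09:23.
The burn-in test starts at 09:23 − 186 min = 06:17.
But the burn-in test is also said to start at 06:22 — a 5-minute conflict.

No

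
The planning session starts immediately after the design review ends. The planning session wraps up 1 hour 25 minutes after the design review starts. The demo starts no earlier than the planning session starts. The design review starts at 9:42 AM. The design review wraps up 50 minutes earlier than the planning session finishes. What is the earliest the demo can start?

10:17 AM

The planning session ends at 9:42 AM + 85 min = 11:07 AM.
The design review ends at 11:07 AM − 50 min = 10:17 AM.
So the planning session starts at 10:17 AM.
The demo is bounded by the planning session, so the earliest it can start is 10:17 AM.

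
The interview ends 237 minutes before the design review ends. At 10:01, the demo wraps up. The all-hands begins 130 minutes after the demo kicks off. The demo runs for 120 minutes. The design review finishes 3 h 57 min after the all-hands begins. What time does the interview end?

The demo starts at 10:01 − 120 min = 08:01.
The all-hands starts at 08:01 + 130 min = 10:11.
The design review ends at 10:11 + 237 min = 14:08.
The interview ends at 14:08 − 237 min = 10:11.

10:11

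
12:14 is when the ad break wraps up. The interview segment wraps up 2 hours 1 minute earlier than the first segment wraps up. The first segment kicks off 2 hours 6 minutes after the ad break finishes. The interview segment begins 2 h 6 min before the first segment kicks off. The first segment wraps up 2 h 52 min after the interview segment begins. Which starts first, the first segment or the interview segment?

the interview segment

The first segment starts at 12:14 + 126 min = 14:20.
The interview segment starts at 14:20 − 126 min = 12:14.
The first segment starts at 14:20 and the interview segment starts at 12:14, so the interview segment is first.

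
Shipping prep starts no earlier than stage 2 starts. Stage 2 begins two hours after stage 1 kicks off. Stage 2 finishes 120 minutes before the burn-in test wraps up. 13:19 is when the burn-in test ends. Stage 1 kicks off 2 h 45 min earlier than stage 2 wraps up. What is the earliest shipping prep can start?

Stage 2 ends at 13:19 − 120 min = 11:19.
Stage 1 starts at 11:19 − 165 min = 08:34.
Stage 2 starts at 08:34 + 120 min = 10:34.
Shipping prep is bounded by stage 2, so the earliest it can start is 10:34.

10:34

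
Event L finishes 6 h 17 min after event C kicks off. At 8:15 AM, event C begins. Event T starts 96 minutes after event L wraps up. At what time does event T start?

Event L ends at 8:15 AM + 377 min = 2:32 PM.
Event T starts at 2:32 PM + 96 min = 4:08 PM.

4:08 PM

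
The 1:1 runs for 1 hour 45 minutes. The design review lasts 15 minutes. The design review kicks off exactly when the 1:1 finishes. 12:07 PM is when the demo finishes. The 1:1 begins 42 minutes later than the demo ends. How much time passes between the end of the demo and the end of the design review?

2 hours 42 minutes

The 1:1 starts at 12:07 PM + 42 min = 12:49 PM.
The 1:1 ends at 12:49 PM + 105 min = 2:34 PM.
So the design review starts at 2:34 PM.
The design review ends at 2:34 PM + 15 min = 2:49 PM.
From 12:07 PM to 2:49 PM is 2 hours 42 minutes.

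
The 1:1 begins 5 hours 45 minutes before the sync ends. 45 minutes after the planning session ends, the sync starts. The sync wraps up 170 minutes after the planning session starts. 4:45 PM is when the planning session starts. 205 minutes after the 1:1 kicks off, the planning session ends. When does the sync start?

6:00 PM

The sync ends at 4:45 PM + 170 min = 7:35 PM.
The 1:1 starts at 7:35 PM − 345 min = 1:50 PM.
The planning session ends at 1:50 PM + 205 min = 5:15 PM.
The sync starts at 5:15 PM + 45 min = 6:00 PM.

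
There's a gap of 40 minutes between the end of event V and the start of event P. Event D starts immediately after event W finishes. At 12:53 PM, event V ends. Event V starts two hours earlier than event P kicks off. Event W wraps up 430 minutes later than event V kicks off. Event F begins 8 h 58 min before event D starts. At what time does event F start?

Event P starts at 12:53 PM + 40 min = 1:33 PM.
Event V starts at 1:33 PM − 120 min = 11:33 AM.
Event W ends at 11:33 AM + 430 min = 6:43 PM.
So event D starts at 6:43 PM.
Event F starts at 6:43 PM − 538 min = 9:45 AM.

9:45 AM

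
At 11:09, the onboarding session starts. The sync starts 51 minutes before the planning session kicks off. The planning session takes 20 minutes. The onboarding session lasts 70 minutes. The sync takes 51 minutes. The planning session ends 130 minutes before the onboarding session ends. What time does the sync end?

The onboarding session ends at 11:09 + 70 min = 12:19.
The planning session ends at 12:19 − 130 min = 10:09.
The planning session starts at 10:09 − 20 min = 09:49.
The sync starts at 09:49 − 51 min = 08:58.
The sync ends at 08:58 + 51 min = 09:49.

09:49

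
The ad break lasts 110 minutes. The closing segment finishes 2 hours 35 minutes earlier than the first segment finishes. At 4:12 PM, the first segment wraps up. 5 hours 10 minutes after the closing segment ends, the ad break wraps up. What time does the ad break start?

The closing segment ends at 4:12 PM − 155 min = 1:37 PM.
The ad break ends at 1:37 PM + 310 min = 6:47 PM.
The ad break starts at 6:47 PM − 110 min = 4:57 PM.

4:57 PM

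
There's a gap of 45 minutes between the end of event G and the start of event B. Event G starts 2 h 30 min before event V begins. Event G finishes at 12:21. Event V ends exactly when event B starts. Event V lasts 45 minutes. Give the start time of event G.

Event B starts at 12:21 + 45 min = 13:06.
So event V ends at 13:06.
Event V starts at 13:06 − 45 min = 12:21.
Event G starts at 12:21 − 150 min = 09:51.

09:51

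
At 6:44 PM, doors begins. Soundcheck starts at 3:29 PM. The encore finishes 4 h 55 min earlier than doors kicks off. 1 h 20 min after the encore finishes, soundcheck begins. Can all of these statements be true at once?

The encore ends at 6:44 PM − 295 min = 1:49 PM.
Soundcheck starts at 1:49 PM + 80 min = 3:09 PM.
But soundcheck is also said to start at 3:29 PM — a 20-minute conflict.

No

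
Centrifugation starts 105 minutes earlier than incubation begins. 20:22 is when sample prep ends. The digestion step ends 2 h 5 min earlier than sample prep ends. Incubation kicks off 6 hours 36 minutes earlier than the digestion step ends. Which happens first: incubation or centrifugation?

The digestion step ends at 20:22 − 125 min = 18:17.
Incubation starts at 18:17 − 396 min = 11:41.
Centrifugation starts at 11:41 − 105 min = 09:56.
Incubation starts at 11:41 and centrifugation starts at 09:56, so centrifugation is first.

centrifugation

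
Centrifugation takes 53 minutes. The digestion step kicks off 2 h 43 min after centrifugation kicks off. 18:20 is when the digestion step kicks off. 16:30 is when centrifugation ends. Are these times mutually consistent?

Yes

Centrifugation starts at 16:30 − 53 min = 15:37.
The digestion step starts at 15:37 + 163 min = 18:20.
That matches the stated 18:20, so the schedule is consistent.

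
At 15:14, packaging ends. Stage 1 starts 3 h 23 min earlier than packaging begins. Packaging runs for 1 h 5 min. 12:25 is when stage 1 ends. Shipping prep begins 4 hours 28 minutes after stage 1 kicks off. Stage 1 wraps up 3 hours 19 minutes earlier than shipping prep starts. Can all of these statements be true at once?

Packaging starts at 15:14 − 65 min = 14:09.
Stage 1 starts at 14:09 − 203 min = 10:46.
Shipping prep starts at 10:46 + 268 min = 15:14.
Stage 1 ends at 15:14 − 199 min = 11:55.
But stage 1 is also said to end at 12:25 — a 30-minute conflict.

No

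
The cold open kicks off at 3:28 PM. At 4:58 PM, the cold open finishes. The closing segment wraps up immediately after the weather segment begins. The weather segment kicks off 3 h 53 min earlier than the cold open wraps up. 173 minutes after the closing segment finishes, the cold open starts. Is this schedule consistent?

The weather segment starts at 4:58 PM − 233 min = 1:05 PM.
So the closing segment ends at 1:05 PM.
The cold open starts at 1:05 PM + 173 min = 3:58 PM.
But the cold open is also said to start at 3:28 PM — a 30-minute conflict.

No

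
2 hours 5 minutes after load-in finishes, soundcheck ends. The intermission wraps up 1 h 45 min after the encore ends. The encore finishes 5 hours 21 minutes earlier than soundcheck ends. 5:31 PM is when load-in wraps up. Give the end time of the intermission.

4:00 PM

Soundcheck ends at 5:31 PM + 125 min = 7:36 PM.
The encore ends at 7:36 PM − 321 min = 2:15 PM.
The intermission ends at 2:15 PM + 105 min = 4:00 PM.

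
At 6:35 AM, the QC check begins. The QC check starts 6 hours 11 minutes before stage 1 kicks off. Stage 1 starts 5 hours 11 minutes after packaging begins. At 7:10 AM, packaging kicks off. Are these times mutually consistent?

Stage 1 starts at 7:10 AM + 311 min = 12:21 PM.
The QC check starts at 12:21 PM − 371 min = 6:10 AM.
But the QC check is also said to start at 6:35 AM — a 25-minute conflict.

No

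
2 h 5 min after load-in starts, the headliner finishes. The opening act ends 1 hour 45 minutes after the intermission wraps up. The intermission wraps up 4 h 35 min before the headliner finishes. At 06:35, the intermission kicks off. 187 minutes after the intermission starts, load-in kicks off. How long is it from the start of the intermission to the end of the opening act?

Load-in starts at 06:35 + 187 min = 09:42.
The headliner ends at 09:42 + 125 min = 11:47.
The intermission ends at 11:47 − 275 min = 07:12.
The opening act ends at 07:12 + 105 min = 08:57.
From 06:35 to 08:57 is 2 hours 22 minutes.

2 hours 22 minutes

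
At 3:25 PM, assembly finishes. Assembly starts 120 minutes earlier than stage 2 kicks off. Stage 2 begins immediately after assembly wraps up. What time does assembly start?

Stage 2 starts at 3:25 PM.
Assembly starts at 3:25 PM − 120 min = 1:25 PM.

1:25 PM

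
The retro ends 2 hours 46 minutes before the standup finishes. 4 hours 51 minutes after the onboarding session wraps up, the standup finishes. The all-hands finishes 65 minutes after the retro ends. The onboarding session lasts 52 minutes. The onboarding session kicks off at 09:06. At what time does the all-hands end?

13:08

The onboarding session ends at 09:06 + 52 min = 09:58.
The standup ends at 09:58 + 291 min = 14:49.
The retro ends at 14:49 − 166 min = 12:03.
The all-hands ends at 12:03 + 65 min = 13:08.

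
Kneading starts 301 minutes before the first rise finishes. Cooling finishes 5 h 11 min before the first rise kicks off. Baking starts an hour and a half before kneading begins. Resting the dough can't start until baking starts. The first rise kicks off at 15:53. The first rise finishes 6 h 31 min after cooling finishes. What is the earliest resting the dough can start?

Cooling ends at 15:53 − 311 min = 10:42.
The first rise ends at 10:42 + 391 min = 17:13.
Kneading starts at 17:13 − 301 min = 12:12.
Baking starts at 12:12 − 90 min = 10:42.
Resting the dough is bounded by baking, so the earliest it can start is 10:42.

10:42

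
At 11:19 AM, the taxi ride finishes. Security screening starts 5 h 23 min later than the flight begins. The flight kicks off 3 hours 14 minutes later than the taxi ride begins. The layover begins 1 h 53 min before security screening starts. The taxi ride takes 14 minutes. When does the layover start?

5:49 PM

The taxi ride starts at 11:19 AM − 14 min = 11:05 AM.
The flight starts at 11:05 AM + 194 min = 2:19 PM.
Security screening starts at 2:19 PM + 323 min = 7:42 PM.
The layover starts at 7:42 PM − 113 min = 5:49 PM.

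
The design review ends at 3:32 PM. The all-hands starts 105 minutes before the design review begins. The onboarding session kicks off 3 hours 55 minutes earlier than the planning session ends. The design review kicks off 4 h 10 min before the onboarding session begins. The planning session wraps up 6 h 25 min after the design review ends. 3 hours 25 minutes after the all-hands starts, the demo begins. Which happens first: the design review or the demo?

the design review

The planning session ends at 3:32 PM + 385 min = 9:57 PM.
The onboarding session starts at 9:57 PM − 235 min = 6:02 PM.
The design review starts at 6:02 PM − 250 min = 1:52 PM.
The all-hands starts at 1:52 PM − 105 min = 12:07 PM.
The demo starts at 12:07 PM + 205 min = 3:32 PM.
The design review starts at 1:52 PM and the demo starts at 3:32 PM, so the design review is first.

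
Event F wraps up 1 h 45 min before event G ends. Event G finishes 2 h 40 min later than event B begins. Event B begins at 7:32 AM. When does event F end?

Event G ends at 7:32 AM + 160 min = 10:12 AM.
Event F ends at 10:12 AM − 105 min = 8:27 AM.

8:27 AM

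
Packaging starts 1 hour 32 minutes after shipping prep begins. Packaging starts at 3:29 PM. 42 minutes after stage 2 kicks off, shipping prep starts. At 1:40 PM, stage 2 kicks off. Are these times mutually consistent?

Shipping prep starts at 1:40 PM + 42 min = 2:22 PM.
Packaging starts at 2:22 PM + 92 min = 3:54 PM.
But packaging is also said to start at 3:29 PM — a 25-minute conflict.

No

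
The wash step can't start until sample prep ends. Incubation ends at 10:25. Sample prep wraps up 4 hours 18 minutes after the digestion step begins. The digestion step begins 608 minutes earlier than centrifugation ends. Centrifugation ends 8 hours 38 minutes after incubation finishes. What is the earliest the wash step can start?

Centrifugation ends at 10:25 + 518 min = 19:03.
The digestion step starts at 19:03 − 608 min = 08:55.
Sample prep ends at 08:55 + 258 min = 13:13.
The wash step is bounded by sample prep, so the earliest it can start is 13:13.

13:13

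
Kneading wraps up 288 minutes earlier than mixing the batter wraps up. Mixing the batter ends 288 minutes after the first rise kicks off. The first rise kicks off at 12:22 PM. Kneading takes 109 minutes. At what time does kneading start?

10:33 AM

Mixing the batter ends at 12:22 PM + 288 min = 5:10 PM.
Kneading ends at 5:10 PM − 288 min = 12:22 PM.
Kneading starts at 12:22 PM − 109 min = 10:33 AM.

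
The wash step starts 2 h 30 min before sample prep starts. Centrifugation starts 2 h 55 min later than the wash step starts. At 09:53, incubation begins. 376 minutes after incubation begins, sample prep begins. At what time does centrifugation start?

16:34

Sample prep starts at 09:53 + 376 min = 16:09.
The wash step starts at 16:09 − 150 min = 13:39.
Centrifugation starts at 13:39 + 175 min = 16:34.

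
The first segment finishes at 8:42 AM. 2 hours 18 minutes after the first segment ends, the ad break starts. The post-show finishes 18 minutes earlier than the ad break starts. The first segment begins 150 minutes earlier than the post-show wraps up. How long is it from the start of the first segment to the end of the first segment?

half an hour

The ad break starts at 8:42 AM + 138 min = 11:00 AM.
The post-show ends at 11:00 AM − 18 min = 10:42 AM.
The first segment starts at 10:42 AM − 150 min = 8:12 AM.
From 8:12 AM to 8:42 AM is half an hour.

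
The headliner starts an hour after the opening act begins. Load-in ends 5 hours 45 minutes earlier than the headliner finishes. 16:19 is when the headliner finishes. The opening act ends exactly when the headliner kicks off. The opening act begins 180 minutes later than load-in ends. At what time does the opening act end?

Load-in ends at 16:19 − 345 min = 10:34.
The opening act starts at 10:34 + 180 min = 13:34.
The headliner starts at 13:34 + 60 min = 14:34.
So the opening act ends at 14:34.

14:34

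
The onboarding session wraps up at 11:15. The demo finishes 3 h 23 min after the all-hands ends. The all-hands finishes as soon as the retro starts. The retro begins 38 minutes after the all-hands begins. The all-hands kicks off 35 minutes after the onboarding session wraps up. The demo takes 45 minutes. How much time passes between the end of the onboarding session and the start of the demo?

3 hours 51 minutes

The all-hands starts at 11:15 + 35 min = 11:50.
The retro starts at 11:50 + 38 min = 12:28.
So the all-hands ends at 12:28.
The demo ends at 12:28 + 203 min = 15:51.
The demo starts at 15:51 − 45 min = 15:06.
From 11:15 to 15:06 is 3 hours 51 minutes.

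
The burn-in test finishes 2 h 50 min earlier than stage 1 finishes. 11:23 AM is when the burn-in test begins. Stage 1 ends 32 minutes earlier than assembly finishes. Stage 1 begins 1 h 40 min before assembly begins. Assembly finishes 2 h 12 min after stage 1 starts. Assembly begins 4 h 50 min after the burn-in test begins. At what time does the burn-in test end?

1:23 PM

Assembly starts at 11:23 AM + 290 min = 4:13 PM.
Stage 1 starts at 4:13 PM − 100 min = 2:33 PM.
Assembly ends at 2:33 PM + 132 min = 4:45 PM.
Stage 1 ends at 4:45 PM − 32 min = 4:13 PM.
The burn-in test ends at 4:13 PM − 170 min = 1:23 PM.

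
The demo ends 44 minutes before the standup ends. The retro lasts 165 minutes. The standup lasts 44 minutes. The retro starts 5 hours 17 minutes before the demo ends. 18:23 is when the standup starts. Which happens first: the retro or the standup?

the retro

The standup ends at 18:23 + 44 min = 19:07.
The demo ends at 19:07 − 44 min = 18:23.
The retro starts at 18:23 − 317 min = 13:06.
The retro starts at 13:06 and the standup starts at 18:23, so the retro is first.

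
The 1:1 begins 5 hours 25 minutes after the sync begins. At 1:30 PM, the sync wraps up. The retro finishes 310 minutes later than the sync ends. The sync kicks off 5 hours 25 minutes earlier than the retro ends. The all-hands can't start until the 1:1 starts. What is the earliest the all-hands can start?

6:40 PM

The retro ends at 1:30 PM + 310 min = 6:40 PM.
The sync starts at 6:40 PM − 325 min = 1:15 PM.
The 1:1 starts at 1:15 PM + 325 min = 6:40 PM.
The all-hands is bounded by the 1:1, so the earliest it can start is 6:40 PM.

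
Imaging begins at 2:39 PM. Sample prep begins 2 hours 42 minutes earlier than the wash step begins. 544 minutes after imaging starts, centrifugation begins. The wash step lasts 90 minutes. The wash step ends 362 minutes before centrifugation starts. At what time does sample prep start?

1:29 PM

Centrifugation starts at 2:39 PM + 544 min = 11:43 PM.
The wash step ends at 11:43 PM − 362 min = 5:41 PM.
The wash step starts at 5:41 PM − 90 min = 4:11 PM.
Sample prep starts at 4:11 PM − 162 min = 1:29 PM.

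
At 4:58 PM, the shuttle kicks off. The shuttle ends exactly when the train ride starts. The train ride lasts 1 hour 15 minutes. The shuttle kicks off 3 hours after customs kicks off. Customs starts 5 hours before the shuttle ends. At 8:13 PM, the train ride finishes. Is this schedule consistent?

The train ride starts at 8:13 PM − 75 min = 6:58 PM.
So the shuttle ends at 6:58 PM.
Customs starts at 6:58 PM − 300 min = 1:58 PM.
The shuttle starts at 1:58 PM + 180 min = 4:58 PM.
That matches the stated 4:58 PM, so the schedule is consistent.

Yes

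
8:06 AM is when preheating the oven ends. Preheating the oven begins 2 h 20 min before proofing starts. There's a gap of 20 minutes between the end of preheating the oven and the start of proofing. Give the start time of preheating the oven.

6:06 AM

Proofing starts at 8:06 AM + 20 min = 8:26 AM.
Preheating the oven starts at 8:26 AM − 140 min = 6:06 AM.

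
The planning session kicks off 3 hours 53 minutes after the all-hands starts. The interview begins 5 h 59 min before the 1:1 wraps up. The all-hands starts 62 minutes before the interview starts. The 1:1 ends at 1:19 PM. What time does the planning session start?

The interview starts at 1:19 PM − 359 min = 7:20 AM.
The all-hands starts at 7:20 AM − 62 min = 6:18 AM.
The planning session starts at 6:18 AM + 233 min = 10:11 AM.

10:11 AM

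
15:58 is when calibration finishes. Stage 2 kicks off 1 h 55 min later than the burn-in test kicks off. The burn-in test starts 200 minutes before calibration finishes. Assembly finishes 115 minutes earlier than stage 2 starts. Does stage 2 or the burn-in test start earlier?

The burn-in test starts at 15:58 − 200 min = 12:38.
Stage 2 starts at 12:38 + 115 min = 14:33.
Stage 2 starts at 14:33 and the burn-in test starts at 12:38, so the burn-in test is first.

the burn-in test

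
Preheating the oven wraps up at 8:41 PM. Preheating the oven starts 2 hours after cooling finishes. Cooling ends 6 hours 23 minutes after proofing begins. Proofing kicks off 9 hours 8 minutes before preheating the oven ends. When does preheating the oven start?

Proofing starts at 8:41 PM − 548 min = 11:33 AM.
Cooling ends at 11:33 AM + 383 min = 5:56 PM.
Preheating the oven starts at 5:56 PM + 120 min = 7:56 PM.

7:56 PM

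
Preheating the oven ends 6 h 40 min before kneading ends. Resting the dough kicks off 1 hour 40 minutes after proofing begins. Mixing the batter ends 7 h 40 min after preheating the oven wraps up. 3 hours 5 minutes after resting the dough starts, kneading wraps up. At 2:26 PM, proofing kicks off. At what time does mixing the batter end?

Resting the dough starts at 2:26 PM + 100 min = 4:06 PM.
Kneading ends at 4:06 PM + 185 min = 7:11 PM.
Preheating the oven ends at 7:11 PM − 400 min = 12:31 PM.
Mixing the batter ends at 12:31 PM + 460 min = 8:11 PM.

8:11 PM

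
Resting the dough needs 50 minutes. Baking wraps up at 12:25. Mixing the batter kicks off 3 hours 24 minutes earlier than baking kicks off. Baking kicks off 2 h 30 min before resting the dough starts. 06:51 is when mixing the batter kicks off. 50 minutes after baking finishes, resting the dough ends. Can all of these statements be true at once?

No

Resting the dough ends at 12:25 + 50 min = 13:15.
Resting the dough starts at 13:15 − 50 min = 12:25.
Baking starts at 12:25 − 150 min = 09:55.
Mixing the batter starts at 09:55 − 204 min = 06:31.
But mixing the batter is also said to start at 06:51 — a 20-minute conflict.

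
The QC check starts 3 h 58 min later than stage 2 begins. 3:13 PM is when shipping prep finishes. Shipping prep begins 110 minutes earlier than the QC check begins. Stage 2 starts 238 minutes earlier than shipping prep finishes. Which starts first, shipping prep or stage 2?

stage 2

Stage 2 starts at 3:13 PM − 238 min = 11:15 AM.
The QC check starts at 11:15 AM + 238 min = 3:13 PM.
Shipping prep starts at 3:13 PM − 110 min = 1:23 PM.
Shipping prep starts at 1:23 PM and stage 2 starts at 11:15 AM, so stage 2 is first.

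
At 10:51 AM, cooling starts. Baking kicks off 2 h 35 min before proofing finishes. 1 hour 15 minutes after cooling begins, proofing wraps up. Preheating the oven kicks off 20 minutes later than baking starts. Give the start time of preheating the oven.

9:51 AM

Proofing ends at 10:51 AM + 75 min = 12:06 PM.
Baking starts at 12:06 PM − 155 min = 9:31 AM.
Preheating the oven starts at 9:31 AM + 20 min = 9:51 AM.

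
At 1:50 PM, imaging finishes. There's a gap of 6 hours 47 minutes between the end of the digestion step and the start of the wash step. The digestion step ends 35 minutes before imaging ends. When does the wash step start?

The digestion step ends at 1:50 PM − 35 min = 1:15 PM.
The wash step starts at 1:15 PM + 407 min = 8:02 PM.

8:02 PM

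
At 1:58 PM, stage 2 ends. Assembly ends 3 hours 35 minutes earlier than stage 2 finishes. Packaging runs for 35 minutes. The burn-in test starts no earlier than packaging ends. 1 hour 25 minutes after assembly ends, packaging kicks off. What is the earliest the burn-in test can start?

Assembly ends at 1:58 PM − 215 min = 10:23 AM.
Packaging starts at 10:23 AM + 85 min = 11:48 AM.
Packaging ends at 11:48 AM + 35 min = 12:23 PM.
The burn-in test is bounded by packaging, so the earliest it can start is 12:23 PM.

12:23 PM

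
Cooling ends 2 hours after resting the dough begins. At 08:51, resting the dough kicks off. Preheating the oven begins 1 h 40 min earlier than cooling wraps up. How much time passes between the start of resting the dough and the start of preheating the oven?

Cooling ends at 08:51 + 120 min = 10:51.
Preheating the oven starts at 10:51 − 100 min = 09:11.
From 08:51 to 09:11 is 20 minutes.

20 minutes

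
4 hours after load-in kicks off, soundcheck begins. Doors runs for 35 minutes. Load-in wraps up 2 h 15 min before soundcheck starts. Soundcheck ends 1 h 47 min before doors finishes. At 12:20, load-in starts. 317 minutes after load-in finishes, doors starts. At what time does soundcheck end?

Soundcheck starts at 12:20 + 240 min = 16:20.
Load-in ends at 16:20 − 135 min = 14:05.
Doors starts at 14:05 + 317 min = 19:22.
Doors ends at 19:22 + 35 min = 19:57.
Soundcheck ends at 19:57 − 107 min = 18:10.

18:10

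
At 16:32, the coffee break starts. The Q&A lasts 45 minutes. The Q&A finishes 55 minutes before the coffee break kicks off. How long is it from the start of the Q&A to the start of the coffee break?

The Q&A ends at 16:32 − 55 min = 15:37.
The Q&A starts at 15:37 − 45 min = 14:52.
From 14:52 to 16:32 is 1 hour 40 minutes.

1 hour 40 minutes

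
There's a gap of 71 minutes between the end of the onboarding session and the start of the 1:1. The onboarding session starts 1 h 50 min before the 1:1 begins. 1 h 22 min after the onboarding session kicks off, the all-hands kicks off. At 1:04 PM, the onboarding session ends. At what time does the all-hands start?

The 1:1 starts at 1:04 PM + 71 min = 2:15 PM.
The onboarding session starts at 2:15 PM − 110 min = 12:25 PM.
The all-hands starts at 12:25 PM + 82 min = 1:47 PM.

1:47 PM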